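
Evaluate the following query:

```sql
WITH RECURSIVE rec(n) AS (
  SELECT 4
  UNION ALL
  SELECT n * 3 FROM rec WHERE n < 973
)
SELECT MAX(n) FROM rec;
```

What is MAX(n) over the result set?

Base: n=4.
Iteration 1: 4 < 973 holds -> n = 4 * 3 = 12.
Iteration 2: 12 < 973 holds -> n = 12 * 3 = 36.
Iteration 3: 36 < 973 holds -> n = 36 * 3 = 108.
Iteration 4: 108 < 973 holds -> n = 108 * 3 = 324.
Iteration 5: 324 < 973 holds -> n = 324 * 3 = 972.
Iteration 6: 972 < 973 holds -> n = 972 * 3 = 2916.
Iteration 7: 2916 < 973 fails; recursion stops.
n values: 4, 12, 36, 108, 324, 972, 2916; the maximum is 2916.

2916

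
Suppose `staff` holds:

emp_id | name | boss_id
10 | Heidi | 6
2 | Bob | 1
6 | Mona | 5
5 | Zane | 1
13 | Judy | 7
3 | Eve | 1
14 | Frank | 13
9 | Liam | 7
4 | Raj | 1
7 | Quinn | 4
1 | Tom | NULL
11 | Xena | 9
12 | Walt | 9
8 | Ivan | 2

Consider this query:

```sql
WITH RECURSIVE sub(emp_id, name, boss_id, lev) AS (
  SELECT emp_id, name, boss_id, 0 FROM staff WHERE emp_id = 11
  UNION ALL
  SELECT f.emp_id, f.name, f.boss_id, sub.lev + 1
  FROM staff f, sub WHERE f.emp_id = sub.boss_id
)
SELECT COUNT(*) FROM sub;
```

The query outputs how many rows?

5

Base: emp_id=11 (Xena), boss_id=9, lev 0.
Iteration 1: join on emp_id=9 -> Liam (id 9, boss_id=7, lev 1).
Iteration 2: join on emp_id=7 -> Quinn (id 7, boss_id=4, lev 2).
Iteration 3: join on emp_id=4 -> Raj (id 4, boss_id=1, lev 3).
Iteration 4: join on emp_id=1 -> Tom (id 1, boss_id=NULL, lev 4).
Iteration 5: boss_id is NULL; no match; recursion stops.
Total rows emitted: 5.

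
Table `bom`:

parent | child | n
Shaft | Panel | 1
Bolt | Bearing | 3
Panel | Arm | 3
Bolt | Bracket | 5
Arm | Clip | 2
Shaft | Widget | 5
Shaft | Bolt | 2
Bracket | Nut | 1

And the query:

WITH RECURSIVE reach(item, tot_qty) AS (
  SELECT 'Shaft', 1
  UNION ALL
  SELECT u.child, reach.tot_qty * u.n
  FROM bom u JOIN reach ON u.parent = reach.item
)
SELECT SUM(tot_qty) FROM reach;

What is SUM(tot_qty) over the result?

Base: (Shaft, tot_qty=1).
Iteration 1: components of {Shaft} -> Bolt = 1*2 = 2, Panel = 1*1 = 1, Widget = 1*5 = 5.
Iteration 2: components of {Bolt,Panel,Widget} -> Arm = 1*3 = 3, Bearing = 2*3 = 6, Bracket = 2*5 = 10.
Iteration 3: components of {Arm,Bearing,Bracket} -> Clip = 3*2 = 6, Nut = 10*1 = 10.
Iteration 4: no further components; recursion stops.
SUM(tot_qty) = 1 + 2 + 5 + 1 + 10 + 6 + 3 + 10 + 6 = 44.

44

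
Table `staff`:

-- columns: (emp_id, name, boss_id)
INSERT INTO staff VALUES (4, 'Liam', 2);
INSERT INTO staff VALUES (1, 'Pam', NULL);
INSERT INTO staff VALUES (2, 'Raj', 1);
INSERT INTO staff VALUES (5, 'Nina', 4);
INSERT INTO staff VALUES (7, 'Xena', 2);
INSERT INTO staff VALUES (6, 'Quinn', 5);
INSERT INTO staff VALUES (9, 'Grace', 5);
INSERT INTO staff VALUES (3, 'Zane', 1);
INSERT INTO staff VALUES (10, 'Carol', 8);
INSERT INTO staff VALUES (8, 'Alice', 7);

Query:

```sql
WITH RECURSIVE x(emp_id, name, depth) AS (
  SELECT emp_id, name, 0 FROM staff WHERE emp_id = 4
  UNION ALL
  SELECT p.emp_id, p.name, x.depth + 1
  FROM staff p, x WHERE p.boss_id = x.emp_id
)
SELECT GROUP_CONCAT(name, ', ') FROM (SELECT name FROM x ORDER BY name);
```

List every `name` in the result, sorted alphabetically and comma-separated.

Base: emp_id=4 (Liam) at depth 0.
Iteration 1: rows with boss_id in {4} -> Nina (id 5, depth 1).
Iteration 2: rows with boss_id in {5} -> Quinn (id 6, depth 2), Grace (id 9, depth 2).
Iteration 3: no rows with boss_id in {6,9}; recursion stops.

Grace, Liam, Nina, Quinn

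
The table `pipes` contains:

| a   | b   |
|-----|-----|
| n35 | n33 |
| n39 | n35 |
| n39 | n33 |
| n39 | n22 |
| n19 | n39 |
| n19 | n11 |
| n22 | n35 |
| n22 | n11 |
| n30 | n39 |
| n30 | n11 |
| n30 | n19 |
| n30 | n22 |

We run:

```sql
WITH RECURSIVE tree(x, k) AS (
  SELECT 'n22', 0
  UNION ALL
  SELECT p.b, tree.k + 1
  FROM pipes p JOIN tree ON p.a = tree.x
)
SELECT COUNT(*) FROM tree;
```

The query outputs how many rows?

4

Base: (n22, k=0).
Iteration 1: edges from {n22} -> (n11, k=1), (n35, k=1).
Iteration 2: edges from {n11,n35} -> (n33, k=2).
Iteration 3: no outgoing edges from {n33}; recursion stops.
Total rows emitted: 4.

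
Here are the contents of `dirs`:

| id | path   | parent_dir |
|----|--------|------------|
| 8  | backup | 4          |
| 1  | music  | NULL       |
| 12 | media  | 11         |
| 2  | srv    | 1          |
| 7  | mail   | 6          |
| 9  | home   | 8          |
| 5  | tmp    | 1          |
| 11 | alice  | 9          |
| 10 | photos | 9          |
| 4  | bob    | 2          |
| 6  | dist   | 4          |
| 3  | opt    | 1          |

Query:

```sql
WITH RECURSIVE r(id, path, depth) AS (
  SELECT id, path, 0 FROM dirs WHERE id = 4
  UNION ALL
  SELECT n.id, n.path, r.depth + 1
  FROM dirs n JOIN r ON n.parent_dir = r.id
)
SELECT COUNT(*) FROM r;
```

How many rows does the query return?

Base: id=4 (bob) at depth 0.
Iteration 1: rows with parent_dir in {4} -> dist (id 6, depth 1), backup (id 8, depth 1).
Iteration 2: rows with parent_dir in {6,8} -> mail (id 7, depth 2), home (id 9, depth 2).
Iteration 3: rows with parent_dir in {7,9} -> photos (id 10, depth 3), alice (id 11, depth 3).
Iteration 4: rows with parent_dir in {10,11} -> media (id 12, depth 4).
Iteration 5: no rows with parent_dir in {12}; recursion stops.
Total rows emitted: 8.

8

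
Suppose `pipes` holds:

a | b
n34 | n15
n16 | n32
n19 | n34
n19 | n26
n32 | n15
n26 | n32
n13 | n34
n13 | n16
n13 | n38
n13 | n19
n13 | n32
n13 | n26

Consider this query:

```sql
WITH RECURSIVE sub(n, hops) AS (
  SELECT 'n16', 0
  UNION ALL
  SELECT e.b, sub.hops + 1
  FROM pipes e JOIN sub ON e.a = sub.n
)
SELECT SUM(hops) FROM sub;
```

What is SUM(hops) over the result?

Base: (n16, hops=0).
Iteration 1: edges from {n16} -> (n32, hops=1).
Iteration 2: edges from {n32} -> (n15, hops=2).
Iteration 3: no outgoing edges from {n15}; recursion stops.
SUM(hops) = 0 + 1 + 2 = 3.

3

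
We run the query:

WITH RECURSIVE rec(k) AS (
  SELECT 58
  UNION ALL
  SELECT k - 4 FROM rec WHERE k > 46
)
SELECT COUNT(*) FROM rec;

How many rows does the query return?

Base: k=58.
Iteration 1: 58 > 46 holds -> k = 58 - 4 = 54.
Iteration 2: 54 > 46 holds -> k = 54 - 4 = 50.
Iteration 3: 50 > 46 holds -> k = 50 - 4 = 46.
Iteration 4: 46 > 46 fails; recursion stops.
Total rows emitted: 4.

4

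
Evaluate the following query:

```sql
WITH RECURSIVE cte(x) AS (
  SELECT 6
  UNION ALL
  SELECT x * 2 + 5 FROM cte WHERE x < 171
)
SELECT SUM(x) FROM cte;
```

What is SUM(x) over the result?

Base: x=6.
Iteration 1: 6 < 171 holds -> x = 6 * 2 + 5 = 17.
Iteration 2: 17 < 171 holds -> x = 17 * 2 + 5 = 39.
Iteration 3: 39 < 171 holds -> x = 39 * 2 + 5 = 83.
Iteration 4: 83 < 171 holds -> x = 83 * 2 + 5 = 171.
Iteration 5: 171 < 171 fails; recursion stops.
SUM(x) = 6 + 17 + 39 + 83 + 171 = 316.

316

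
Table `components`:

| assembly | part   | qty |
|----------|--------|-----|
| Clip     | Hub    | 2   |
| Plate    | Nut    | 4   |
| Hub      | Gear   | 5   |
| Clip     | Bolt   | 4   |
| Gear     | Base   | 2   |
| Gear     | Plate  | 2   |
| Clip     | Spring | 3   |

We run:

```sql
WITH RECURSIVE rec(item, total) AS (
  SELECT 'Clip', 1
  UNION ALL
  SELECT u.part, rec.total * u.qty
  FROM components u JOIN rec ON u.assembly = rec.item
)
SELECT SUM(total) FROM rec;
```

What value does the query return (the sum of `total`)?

Base: (Clip, total=1).
Iteration 1: components of {Clip} -> Bolt = 1*4 = 4, Hub = 1*2 = 2, Spring = 1*3 = 3.
Iteration 2: components of {Bolt,Hub,Spring} -> Gear = 2*5 = 10.
Iteration 3: components of {Gear} -> Base = 10*2 = 20, Plate = 10*2 = 20.
Iteration 4: components of {Base,Plate} -> Nut = 20*4 = 80.
Iteration 5: no further components; recursion stops.
SUM(total) = 1 + 2 + 3 + 4 + 10 + 20 + 20 + 80 = 140.

140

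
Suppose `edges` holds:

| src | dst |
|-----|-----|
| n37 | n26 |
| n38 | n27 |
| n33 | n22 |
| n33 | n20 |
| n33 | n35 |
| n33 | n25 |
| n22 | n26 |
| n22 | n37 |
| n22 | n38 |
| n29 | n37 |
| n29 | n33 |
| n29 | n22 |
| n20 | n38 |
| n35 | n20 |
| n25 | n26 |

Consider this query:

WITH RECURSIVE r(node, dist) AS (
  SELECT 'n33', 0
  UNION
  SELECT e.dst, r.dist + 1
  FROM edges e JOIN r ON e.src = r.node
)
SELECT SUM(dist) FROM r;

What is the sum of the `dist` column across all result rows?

Base: (n33, dist=0).
Iteration 1: edges from {n33} -> (n20, dist=1), (n22, dist=1), (n25, dist=1), (n35, dist=1).
Iteration 2: edges from {n20,n22,n25,n35} -> (n20, dist=2), (n26, dist=2), (n37, dist=2), (n38, dist=2). [UNION drops 2 duplicate row(s)]
Iteration 3: edges from {n20,n26,n37,n38} -> (n26, dist=3), (n27, dist=3), (n38, dist=3).
Iteration 4: edges from {n26,n27,n38} -> (n27, dist=4).
Iteration 5: no outgoing edges from {n27}; recursion stops.
SUM(dist) = 0 + 1 + 1 + 1 + 1 + 2 + 2 + 2 + 2 + 3 + 3 + 3 + 4 = 25.

25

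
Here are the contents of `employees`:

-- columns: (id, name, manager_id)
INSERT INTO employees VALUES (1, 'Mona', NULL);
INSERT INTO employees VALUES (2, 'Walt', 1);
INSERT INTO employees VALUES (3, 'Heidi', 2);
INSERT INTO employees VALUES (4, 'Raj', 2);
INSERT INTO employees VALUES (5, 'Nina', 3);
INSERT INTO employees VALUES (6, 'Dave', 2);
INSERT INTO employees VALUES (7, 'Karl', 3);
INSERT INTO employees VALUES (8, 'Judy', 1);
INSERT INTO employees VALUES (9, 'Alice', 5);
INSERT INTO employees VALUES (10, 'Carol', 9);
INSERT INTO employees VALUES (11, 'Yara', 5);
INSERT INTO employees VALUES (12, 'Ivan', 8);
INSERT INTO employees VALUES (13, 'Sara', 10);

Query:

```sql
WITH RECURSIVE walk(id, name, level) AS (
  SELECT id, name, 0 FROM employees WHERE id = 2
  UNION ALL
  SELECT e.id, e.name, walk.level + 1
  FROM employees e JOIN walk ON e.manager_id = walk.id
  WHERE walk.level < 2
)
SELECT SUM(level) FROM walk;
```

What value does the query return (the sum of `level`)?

Base: id=2 (Walt) at level 0.
Iteration 1: rows with manager_id in {2} -> Heidi (id 3, level 1), Raj (id 4, level 1), Dave (id 6, level 1).
Iteration 2: rows with manager_id in {3,4,6} -> Nina (id 5, level 2), Karl (id 7, level 2).
Iteration 3: level < 2 fails for all current rows; recursion stops.
SUM(level) = 0 + 1 + 1 + 1 + 2 + 2 = 7.

7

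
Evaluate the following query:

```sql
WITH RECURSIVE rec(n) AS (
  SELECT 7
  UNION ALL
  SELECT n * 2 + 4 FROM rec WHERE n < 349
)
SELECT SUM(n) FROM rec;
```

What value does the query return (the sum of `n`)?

Base: n=7.
Iteration 1: 7 < 349 holds -> n = 7 * 2 + 4 = 18.
Iteration 2: 18 < 349 holds -> n = 18 * 2 + 4 = 40.
Iteration 3: 40 < 349 holds -> n = 40 * 2 + 4 = 84.
Iteration 4: 84 < 349 holds -> n = 84 * 2 + 4 = 172.
Iteration 5: 172 < 349 holds -> n = 172 * 2 + 4 = 348.
Iteration 6: 348 < 349 holds -> n = 348 * 2 + 4 = 700.
Iteration 7: 700 < 349 fails; recursion stops.
SUM(n) = 7 + 18 + 40 + 84 + 172 + 348 + 700 = 1369.

1369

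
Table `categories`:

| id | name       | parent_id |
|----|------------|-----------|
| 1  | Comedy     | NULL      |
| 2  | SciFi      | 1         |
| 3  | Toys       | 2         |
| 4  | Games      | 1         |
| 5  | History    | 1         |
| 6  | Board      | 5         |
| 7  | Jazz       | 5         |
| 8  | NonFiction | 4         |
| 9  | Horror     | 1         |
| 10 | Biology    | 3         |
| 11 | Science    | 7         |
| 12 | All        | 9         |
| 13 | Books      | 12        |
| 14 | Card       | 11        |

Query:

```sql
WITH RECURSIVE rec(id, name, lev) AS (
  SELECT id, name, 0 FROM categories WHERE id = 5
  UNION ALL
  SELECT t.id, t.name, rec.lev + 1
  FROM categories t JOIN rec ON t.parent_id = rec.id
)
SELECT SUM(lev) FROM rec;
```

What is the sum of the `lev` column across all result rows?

7

Base: id=5 (History) at lev 0.
Iteration 1: rows with parent_id in {5} -> Board (id 6, lev 1), Jazz (id 7, lev 1).
Iteration 2: rows with parent_id in {6,7} -> Science (id 11, lev 2).
Iteration 3: rows with parent_id in {11} -> Card (id 14, lev 3).
Iteration 4: no rows with parent_id in {14}; recursion stops.
SUM(lev) = 0 + 1 + 1 + 2 + 3 = 7.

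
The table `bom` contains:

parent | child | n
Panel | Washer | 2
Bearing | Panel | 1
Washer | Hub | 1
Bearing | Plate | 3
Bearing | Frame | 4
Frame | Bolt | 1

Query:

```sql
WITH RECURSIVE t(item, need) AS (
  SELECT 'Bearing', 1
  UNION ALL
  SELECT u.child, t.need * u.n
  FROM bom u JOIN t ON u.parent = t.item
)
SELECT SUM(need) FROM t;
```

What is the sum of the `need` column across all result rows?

17

Base: (Bearing, need=1).
Iteration 1: components of {Bearing} -> Frame = 1*4 = 4, Panel = 1*1 = 1, Plate = 1*3 = 3.
Iteration 2: components of {Frame,Panel,Plate} -> Bolt = 4*1 = 4, Washer = 1*2 = 2.
Iteration 3: components of {Bolt,Washer} -> Hub = 2*1 = 2.
Iteration 4: no further components; recursion stops.
SUM(need) = 1 + 4 + 1 + 3 + 4 + 2 + 2 = 17.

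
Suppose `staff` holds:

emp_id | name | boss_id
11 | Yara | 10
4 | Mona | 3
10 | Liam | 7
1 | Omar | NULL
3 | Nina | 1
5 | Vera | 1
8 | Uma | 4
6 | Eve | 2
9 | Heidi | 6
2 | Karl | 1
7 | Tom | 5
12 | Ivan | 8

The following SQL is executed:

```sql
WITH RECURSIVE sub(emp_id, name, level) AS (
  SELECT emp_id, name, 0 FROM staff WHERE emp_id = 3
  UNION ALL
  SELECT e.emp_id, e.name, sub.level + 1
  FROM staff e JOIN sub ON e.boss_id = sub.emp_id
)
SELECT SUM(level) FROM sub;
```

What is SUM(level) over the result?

Base: emp_id=3 (Nina) at level 0.
Iteration 1: rows with boss_id in {3} -> Mona (id 4, level 1).
Iteration 2: rows with boss_id in {4} -> Uma (id 8, level 2).
Iteration 3: rows with boss_id in {8} -> Ivan (id 12, level 3).
Iteration 4: no rows with boss_id in {12}; recursion stops.
SUM(level) = 0 + 1 + 2 + 3 = 6.

6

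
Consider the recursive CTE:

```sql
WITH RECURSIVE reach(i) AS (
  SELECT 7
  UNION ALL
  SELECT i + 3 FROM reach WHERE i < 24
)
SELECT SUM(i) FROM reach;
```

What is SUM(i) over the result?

Base: i=7.
Iteration 1: 7 < 24 holds -> i = 7 + 3 = 10.
Iteration 2: 10 < 24 holds -> i = 10 + 3 = 13.
Iteration 3: 13 < 24 holds -> i = 13 + 3 = 16.
Iteration 4: 16 < 24 holds -> i = 16 + 3 = 19.
Iteration 5: 19 < 24 holds -> i = 19 + 3 = 22.
Iteration 6: 22 < 24 holds -> i = 22 + 3 = 25.
Iteration 7: 25 < 24 fails; recursion stops.
SUM(i) = 7 + 10 + 13 + 16 + 19 + 22 + 25 = 112.

112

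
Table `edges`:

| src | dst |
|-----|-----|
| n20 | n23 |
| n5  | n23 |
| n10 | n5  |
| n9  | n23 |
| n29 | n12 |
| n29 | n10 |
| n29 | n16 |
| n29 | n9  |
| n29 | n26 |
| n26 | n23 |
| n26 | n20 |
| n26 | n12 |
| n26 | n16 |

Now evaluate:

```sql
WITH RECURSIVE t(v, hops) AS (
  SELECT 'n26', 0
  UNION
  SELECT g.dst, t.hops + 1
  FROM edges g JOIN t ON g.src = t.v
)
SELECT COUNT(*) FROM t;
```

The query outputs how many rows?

6

Base: (n26, hops=0).
Iteration 1: edges from {n26} -> (n12, hops=1), (n16, hops=1), (n20, hops=1), (n23, hops=1).
Iteration 2: edges from {n12,n16,n20,n23} -> (n23, hops=2).
Iteration 3: no outgoing edges from {n23}; recursion stops.
Total rows emitted: 6.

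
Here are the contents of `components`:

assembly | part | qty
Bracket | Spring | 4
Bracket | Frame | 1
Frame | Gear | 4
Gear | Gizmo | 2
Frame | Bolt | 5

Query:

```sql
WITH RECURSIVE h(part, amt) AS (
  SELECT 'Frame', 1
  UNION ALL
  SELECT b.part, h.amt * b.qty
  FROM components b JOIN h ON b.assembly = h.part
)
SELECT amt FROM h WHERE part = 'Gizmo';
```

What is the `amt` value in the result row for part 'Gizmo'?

Base: (Frame, amt=1).
Iteration 1: components of {Frame} -> Bolt = 1*5 = 5, Gear = 1*4 = 4.
Iteration 2: components of {Bolt,Gear} -> Gizmo = 4*2 = 8.
Iteration 3: no further components; recursion stops.

8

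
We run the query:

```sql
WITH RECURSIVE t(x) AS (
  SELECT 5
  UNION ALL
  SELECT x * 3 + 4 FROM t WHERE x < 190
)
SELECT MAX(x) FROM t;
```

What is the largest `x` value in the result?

Base: x=5.
Iteration 1: 5 < 190 holds -> x = 5 * 3 + 4 = 19.
Iteration 2: 19 < 190 holds -> x = 19 * 3 + 4 = 61.
Iteration 3: 61 < 190 holds -> x = 61 * 3 + 4 = 187.
Iteration 4: 187 < 190 holds -> x = 187 * 3 + 4 = 565.
Iteration 5: 565 < 190 fails; recursion stops.
x values: 5, 19, 61, 187, 565; the maximum is 565.

565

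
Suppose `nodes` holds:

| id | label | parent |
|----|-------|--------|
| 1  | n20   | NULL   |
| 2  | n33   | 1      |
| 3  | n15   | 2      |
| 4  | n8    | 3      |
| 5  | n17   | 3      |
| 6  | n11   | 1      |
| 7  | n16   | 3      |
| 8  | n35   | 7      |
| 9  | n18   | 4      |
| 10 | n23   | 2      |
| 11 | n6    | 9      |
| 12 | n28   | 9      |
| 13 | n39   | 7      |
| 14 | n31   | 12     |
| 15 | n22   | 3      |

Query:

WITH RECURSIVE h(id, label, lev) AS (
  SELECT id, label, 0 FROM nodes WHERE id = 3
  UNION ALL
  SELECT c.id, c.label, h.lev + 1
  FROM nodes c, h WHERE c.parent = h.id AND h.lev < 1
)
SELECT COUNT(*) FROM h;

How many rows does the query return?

Base: id=3 (n15) at lev 0.
Iteration 1: rows with parent in {3} -> n8 (id 4, lev 1), n17 (id 5, lev 1), n16 (id 7, lev 1), n22 (id 15, lev 1).
Iteration 2: lev < 1 fails for all current rows; recursion stops.
Total rows emitted: 5.

5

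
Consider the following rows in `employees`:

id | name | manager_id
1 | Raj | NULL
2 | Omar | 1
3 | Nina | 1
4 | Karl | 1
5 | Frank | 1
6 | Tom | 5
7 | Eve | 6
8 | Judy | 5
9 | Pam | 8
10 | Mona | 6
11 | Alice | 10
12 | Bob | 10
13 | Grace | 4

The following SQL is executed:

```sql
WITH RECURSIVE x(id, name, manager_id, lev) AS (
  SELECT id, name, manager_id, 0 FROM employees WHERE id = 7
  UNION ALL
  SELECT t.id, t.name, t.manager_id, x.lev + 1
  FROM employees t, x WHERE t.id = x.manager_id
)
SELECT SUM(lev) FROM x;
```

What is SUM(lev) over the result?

Base: id=7 (Eve), manager_id=6, lev 0.
Iteration 1: join on id=6 -> Tom (id 6, manager_id=5, lev 1).
Iteration 2: join on id=5 -> Frank (id 5, manager_id=1, lev 2).
Iteration 3: join on id=1 -> Raj (id 1, manager_id=NULL, lev 3).
Iteration 4: manager_id is NULL; no match; recursion stops.
SUM(lev) = 0 + 1 + 2 + 3 = 6.

6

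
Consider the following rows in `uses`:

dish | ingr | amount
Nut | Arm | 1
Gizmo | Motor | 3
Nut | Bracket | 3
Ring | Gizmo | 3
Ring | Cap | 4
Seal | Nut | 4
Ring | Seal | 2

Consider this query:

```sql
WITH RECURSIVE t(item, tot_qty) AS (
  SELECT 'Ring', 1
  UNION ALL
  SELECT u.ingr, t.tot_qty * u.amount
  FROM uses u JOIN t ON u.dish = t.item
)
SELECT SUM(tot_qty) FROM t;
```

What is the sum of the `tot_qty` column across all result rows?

Base: (Ring, tot_qty=1).
Iteration 1: components of {Ring} -> Cap = 1*4 = 4, Gizmo = 1*3 = 3, Seal = 1*2 = 2.
Iteration 2: components of {Cap,Gizmo,Seal} -> Motor = 3*3 = 9, Nut = 2*4 = 8.
Iteration 3: components of {Motor,Nut} -> Arm = 8*1 = 8, Bracket = 8*3 = 24.
Iteration 4: no further components; recursion stops.
SUM(tot_qty) = 1 + 2 + 3 + 4 + 8 + 9 + 8 + 24 = 59.

59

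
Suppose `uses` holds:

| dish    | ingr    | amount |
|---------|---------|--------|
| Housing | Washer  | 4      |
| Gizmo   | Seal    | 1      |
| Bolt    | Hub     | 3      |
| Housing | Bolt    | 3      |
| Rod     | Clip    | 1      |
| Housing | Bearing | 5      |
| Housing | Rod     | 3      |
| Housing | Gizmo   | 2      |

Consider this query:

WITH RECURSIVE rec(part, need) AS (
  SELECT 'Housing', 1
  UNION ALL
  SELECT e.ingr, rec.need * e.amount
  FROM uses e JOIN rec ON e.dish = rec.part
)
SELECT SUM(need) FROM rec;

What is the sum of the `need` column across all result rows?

Base: (Housing, need=1).
Iteration 1: components of {Housing} -> Bearing = 1*5 = 5, Bolt = 1*3 = 3, Gizmo = 1*2 = 2, Rod = 1*3 = 3, Washer = 1*4 = 4.
Iteration 2: components of {Bearing,Bolt,Gizmo,Rod,Washer} -> Clip = 3*1 = 3, Hub = 3*3 = 9, Seal = 2*1 = 2.
Iteration 3: no further components; recursion stops.
SUM(need) = 1 + 3 + 4 + 3 + 5 + 2 + 9 + 3 + 2 = 32.

32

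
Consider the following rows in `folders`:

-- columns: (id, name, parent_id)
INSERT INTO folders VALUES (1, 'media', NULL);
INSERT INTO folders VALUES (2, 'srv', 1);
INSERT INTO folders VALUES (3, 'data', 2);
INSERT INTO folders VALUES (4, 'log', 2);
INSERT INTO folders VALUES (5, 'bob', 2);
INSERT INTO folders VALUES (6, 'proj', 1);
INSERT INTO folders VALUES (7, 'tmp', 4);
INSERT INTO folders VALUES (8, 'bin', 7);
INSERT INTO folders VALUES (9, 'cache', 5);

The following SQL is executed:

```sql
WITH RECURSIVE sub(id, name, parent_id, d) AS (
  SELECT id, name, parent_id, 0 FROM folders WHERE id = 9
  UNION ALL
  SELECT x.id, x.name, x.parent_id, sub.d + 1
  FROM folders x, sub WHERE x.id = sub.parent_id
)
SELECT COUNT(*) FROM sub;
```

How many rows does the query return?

4

Base: id=9 (cache), parent_id=5, d 0.
Iteration 1: join on id=5 -> bob (id 5, parent_id=2, d 1).
Iteration 2: join on id=2 -> srv (id 2, parent_id=1, d 2).
Iteration 3: join on id=1 -> media (id 1, parent_id=NULL, d 3).
Iteration 4: parent_id is NULL; no match; recursion stops.
Total rows emitted: 4.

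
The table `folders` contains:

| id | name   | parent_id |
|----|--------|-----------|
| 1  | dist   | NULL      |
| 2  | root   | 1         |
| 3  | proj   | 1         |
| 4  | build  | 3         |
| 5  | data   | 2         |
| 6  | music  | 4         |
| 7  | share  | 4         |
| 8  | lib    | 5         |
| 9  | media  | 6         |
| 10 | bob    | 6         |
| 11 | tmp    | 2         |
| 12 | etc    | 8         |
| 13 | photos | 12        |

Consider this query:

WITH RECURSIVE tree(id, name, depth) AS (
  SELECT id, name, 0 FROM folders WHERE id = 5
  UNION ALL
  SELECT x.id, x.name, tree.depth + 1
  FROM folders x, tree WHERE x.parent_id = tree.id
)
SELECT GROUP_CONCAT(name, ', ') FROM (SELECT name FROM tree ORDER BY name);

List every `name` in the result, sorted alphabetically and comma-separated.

data, etc, lib, photos

Base: id=5 (data) at depth 0.
Iteration 1: rows with parent_id in {5} -> lib (id 8, depth 1).
Iteration 2: rows with parent_id in {8} -> etc (id 12, depth 2).
Iteration 3: rows with parent_id in {12} -> photos (id 13, depth 3).
Iteration 4: no rows with parent_id in {13}; recursion stops.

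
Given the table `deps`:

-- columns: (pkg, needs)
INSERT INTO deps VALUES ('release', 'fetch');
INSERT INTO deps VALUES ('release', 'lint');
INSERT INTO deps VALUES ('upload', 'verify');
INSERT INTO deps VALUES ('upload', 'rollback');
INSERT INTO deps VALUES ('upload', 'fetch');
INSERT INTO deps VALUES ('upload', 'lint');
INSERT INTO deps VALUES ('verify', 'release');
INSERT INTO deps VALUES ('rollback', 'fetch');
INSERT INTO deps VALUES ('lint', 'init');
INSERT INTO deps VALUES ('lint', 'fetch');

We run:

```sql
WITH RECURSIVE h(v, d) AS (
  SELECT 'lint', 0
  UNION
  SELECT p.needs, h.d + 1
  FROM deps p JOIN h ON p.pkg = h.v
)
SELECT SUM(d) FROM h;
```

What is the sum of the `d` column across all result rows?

2

Base: (lint, d=0).
Iteration 1: edges from {lint} -> (fetch, d=1), (init, d=1).
Iteration 2: no outgoing edges from {fetch,init}; recursion stops.
SUM(d) = 0 + 1 + 1 = 2.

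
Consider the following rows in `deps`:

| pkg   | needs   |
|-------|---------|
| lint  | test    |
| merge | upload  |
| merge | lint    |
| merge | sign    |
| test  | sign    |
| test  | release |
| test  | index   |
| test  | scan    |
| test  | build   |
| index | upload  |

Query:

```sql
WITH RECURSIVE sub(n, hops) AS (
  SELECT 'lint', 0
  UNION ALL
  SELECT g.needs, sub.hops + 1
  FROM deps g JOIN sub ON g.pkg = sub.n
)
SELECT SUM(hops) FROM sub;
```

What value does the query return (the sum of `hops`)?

14

Base: (lint, hops=0).
Iteration 1: edges from {lint} -> (test, hops=1).
Iteration 2: edges from {test} -> (build, hops=2), (index, hops=2), (release, hops=2), (scan, hops=2), (sign, hops=2).
Iteration 3: edges from {build,index,release,scan,sign} -> (upload, hops=3).
Iteration 4: no outgoing edges from {upload}; recursion stops.
SUM(hops) = 0 + 1 + 2 + 2 + 2 + 2 + 2 + 3 = 14.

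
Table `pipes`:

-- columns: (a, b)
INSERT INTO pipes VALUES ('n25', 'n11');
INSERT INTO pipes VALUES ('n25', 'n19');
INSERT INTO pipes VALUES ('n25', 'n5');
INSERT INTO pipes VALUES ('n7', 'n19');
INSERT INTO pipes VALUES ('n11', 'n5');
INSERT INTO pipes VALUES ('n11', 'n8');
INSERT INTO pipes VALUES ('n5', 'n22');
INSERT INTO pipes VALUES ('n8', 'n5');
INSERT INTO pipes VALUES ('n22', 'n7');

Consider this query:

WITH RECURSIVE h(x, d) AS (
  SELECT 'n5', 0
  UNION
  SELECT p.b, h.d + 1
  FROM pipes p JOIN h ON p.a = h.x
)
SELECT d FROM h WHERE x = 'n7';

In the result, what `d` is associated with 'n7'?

Base: (n5, d=0).
Iteration 1: edges from {n5} -> (n22, d=1).
Iteration 2: edges from {n22} -> (n7, d=2).
Iteration 3: edges from {n7} -> (n19, d=3).
Iteration 4: no outgoing edges from {n19}; recursion stops.

2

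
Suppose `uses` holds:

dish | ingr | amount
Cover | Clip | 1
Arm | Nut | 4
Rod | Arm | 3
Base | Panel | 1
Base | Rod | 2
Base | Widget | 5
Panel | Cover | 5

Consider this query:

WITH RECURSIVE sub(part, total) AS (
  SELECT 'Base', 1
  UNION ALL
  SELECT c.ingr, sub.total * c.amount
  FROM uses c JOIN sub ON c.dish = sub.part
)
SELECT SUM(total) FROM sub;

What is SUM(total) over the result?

Base: (Base, total=1).
Iteration 1: components of {Base} -> Panel = 1*1 = 1, Rod = 1*2 = 2, Widget = 1*5 = 5.
Iteration 2: components of {Panel,Rod,Widget} -> Arm = 2*3 = 6, Cover = 1*5 = 5.
Iteration 3: components of {Arm,Cover} -> Clip = 5*1 = 5, Nut = 6*4 = 24.
Iteration 4: no further components; recursion stops.
SUM(total) = 1 + 1 + 2 + 5 + 5 + 6 + 5 + 24 = 49.

49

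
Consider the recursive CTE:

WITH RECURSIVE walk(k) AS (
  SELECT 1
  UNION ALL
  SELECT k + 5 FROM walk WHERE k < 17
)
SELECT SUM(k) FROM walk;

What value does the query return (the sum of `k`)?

55

Base: k=1.
Iteration 1: 1 < 17 holds -> k = 1 + 5 = 6.
Iteration 2: 6 < 17 holds -> k = 6 + 5 = 11.
Iteration 3: 11 < 17 holds -> k = 11 + 5 = 16.
Iteration 4: 16 < 17 holds -> k = 16 + 5 = 21.
Iteration 5: 21 < 17 fails; recursion stops.
SUM(k) = 1 + 6 + 11 + 16 + 21 = 55.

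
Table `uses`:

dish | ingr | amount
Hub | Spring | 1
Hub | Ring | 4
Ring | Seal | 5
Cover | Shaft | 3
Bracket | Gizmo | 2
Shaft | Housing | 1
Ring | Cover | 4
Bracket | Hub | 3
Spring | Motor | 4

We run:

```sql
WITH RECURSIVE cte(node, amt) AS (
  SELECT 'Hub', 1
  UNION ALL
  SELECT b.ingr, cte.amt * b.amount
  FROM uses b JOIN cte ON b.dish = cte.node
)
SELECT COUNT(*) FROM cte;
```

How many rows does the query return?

Base: (Hub, amt=1).
Iteration 1: components of {Hub} -> Ring = 1*4 = 4, Spring = 1*1 = 1.
Iteration 2: components of {Ring,Spring} -> Cover = 4*4 = 16, Motor = 1*4 = 4, Seal = 4*5 = 20.
Iteration 3: components of {Cover,Motor,Seal} -> Shaft = 16*3 = 48.
Iteration 4: components of {Shaft} -> Housing = 48*1 = 48.
Iteration 5: no further components; recursion stops.
Total rows emitted: 8.

8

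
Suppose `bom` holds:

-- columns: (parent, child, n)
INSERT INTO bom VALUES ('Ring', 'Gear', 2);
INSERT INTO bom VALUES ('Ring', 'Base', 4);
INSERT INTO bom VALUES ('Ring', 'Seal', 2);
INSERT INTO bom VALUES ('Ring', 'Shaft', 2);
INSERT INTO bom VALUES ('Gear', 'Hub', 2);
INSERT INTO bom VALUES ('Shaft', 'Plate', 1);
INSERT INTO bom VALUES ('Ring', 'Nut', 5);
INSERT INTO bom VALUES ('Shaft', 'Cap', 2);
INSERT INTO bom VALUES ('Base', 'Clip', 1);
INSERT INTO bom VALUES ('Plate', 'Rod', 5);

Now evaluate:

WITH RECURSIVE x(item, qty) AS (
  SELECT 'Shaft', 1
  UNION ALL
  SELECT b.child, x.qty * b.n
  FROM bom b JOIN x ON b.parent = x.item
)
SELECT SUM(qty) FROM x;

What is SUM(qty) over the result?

Base: (Shaft, qty=1).
Iteration 1: components of {Shaft} -> Cap = 1*2 = 2, Plate = 1*1 = 1.
Iteration 2: components of {Cap,Plate} -> Rod = 1*5 = 5.
Iteration 3: no further components; recursion stops.
SUM(qty) = 1 + 1 + 2 + 5 = 9.

9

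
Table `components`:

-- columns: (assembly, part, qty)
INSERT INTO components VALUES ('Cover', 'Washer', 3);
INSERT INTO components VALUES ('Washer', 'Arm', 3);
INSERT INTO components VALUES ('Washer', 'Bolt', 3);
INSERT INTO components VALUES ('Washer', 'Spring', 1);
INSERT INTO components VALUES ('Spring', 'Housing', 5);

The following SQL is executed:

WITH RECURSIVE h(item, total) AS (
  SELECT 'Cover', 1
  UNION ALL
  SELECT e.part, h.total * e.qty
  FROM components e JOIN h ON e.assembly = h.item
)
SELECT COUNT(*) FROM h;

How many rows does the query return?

6

Base: (Cover, total=1).
Iteration 1: components of {Cover} -> Washer = 1*3 = 3.
Iteration 2: components of {Washer} -> Arm = 3*3 = 9, Bolt = 3*3 = 9, Spring = 3*1 = 3.
Iteration 3: components of {Arm,Bolt,Spring} -> Housing = 3*5 = 15.
Iteration 4: no further components; recursion stops.
Total rows emitted: 6.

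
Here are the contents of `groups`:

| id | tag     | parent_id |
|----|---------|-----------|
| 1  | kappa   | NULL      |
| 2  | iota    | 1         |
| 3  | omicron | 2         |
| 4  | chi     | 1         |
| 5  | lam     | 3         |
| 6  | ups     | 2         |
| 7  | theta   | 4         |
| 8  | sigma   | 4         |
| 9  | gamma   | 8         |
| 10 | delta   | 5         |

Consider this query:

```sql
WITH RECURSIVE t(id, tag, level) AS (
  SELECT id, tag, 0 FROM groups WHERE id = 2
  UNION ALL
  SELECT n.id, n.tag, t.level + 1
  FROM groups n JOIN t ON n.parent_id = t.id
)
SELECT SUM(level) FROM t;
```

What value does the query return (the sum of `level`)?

Base: id=2 (iota) at level 0.
Iteration 1: rows with parent_id in {2} -> omicron (id 3, level 1), ups (id 6, level 1).
Iteration 2: rows with parent_id in {3,6} -> lam (id 5, level 2).
Iteration 3: rows with parent_id in {5} -> delta (id 10, level 3).
Iteration 4: no rows with parent_id in {10}; recursion stops.
SUM(level) = 0 + 1 + 1 + 2 + 3 = 7.

7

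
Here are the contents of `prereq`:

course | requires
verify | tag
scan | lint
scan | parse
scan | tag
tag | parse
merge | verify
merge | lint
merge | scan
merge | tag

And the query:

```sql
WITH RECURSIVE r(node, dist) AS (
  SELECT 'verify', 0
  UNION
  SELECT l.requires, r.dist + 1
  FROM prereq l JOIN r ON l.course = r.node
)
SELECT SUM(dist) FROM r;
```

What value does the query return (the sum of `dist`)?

3

Base: (verify, dist=0).
Iteration 1: edges from {verify} -> (tag, dist=1).
Iteration 2: edges from {tag} -> (parse, dist=2).
Iteration 3: no outgoing edges from {parse}; recursion stops.
SUM(dist) = 0 + 1 + 2 = 3.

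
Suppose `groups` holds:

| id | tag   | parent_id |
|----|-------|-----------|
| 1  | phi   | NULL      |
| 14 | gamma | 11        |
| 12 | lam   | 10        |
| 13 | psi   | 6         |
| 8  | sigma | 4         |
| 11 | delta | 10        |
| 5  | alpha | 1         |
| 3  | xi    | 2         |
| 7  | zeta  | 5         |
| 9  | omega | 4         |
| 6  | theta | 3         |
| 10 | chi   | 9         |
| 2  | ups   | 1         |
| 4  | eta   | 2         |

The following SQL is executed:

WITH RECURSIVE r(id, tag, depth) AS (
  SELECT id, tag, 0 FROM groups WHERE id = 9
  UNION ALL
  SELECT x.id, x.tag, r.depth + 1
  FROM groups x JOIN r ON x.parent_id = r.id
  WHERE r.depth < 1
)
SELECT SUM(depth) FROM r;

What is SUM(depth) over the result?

Base: id=9 (omega) at depth 0.
Iteration 1: rows with parent_id in {9} -> chi (id 10, depth 1).
Iteration 2: depth < 1 fails for all current rows; recursion stops.
SUM(depth) = 0 + 1 = 1.

1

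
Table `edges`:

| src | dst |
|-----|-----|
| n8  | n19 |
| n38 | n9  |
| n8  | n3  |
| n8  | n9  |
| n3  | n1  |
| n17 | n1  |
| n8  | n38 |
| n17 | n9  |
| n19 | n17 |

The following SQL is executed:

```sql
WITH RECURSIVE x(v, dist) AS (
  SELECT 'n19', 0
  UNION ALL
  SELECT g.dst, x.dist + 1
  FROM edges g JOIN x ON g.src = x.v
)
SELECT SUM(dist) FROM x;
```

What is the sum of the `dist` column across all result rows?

5

Base: (n19, dist=0).
Iteration 1: edges from {n19} -> (n17, dist=1).
Iteration 2: edges from {n17} -> (n1, dist=2), (n9, dist=2).
Iteration 3: no outgoing edges from {n1,n9}; recursion stops.
SUM(dist) = 0 + 1 + 2 + 2 = 5.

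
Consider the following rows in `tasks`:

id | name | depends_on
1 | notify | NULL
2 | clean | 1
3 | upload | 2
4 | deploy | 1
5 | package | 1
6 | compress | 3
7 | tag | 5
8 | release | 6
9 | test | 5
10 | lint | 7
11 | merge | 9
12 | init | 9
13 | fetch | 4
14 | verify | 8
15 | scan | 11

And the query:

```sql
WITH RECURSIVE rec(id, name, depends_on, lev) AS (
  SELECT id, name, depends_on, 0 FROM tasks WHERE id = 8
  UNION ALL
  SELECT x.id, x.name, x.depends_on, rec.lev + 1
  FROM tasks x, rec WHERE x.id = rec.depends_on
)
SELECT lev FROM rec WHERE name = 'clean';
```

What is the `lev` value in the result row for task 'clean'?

3

Base: id=8 (release), depends_on=6, lev 0.
Iteration 1: join on id=6 -> compress (id 6, depends_on=3, lev 1).
Iteration 2: join on id=3 -> upload (id 3, depends_on=2, lev 2).
Iteration 3: join on id=2 -> clean (id 2, depends_on=1, lev 3).
Iteration 4: join on id=1 -> notify (id 1, depends_on=NULL, lev 4).
Iteration 5: depends_on is NULL; no match; recursion stops.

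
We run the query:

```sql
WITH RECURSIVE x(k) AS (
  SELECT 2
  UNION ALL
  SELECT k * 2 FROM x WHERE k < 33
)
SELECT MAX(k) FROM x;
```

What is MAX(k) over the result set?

Base: k=2.
Iteration 1: 2 < 33 holds -> k = 2 * 2 = 4.
Iteration 2: 4 < 33 holds -> k = 4 * 2 = 8.
Iteration 3: 8 < 33 holds -> k = 8 * 2 = 16.
Iteration 4: 16 < 33 holds -> k = 16 * 2 = 32.
Iteration 5: 32 < 33 holds -> k = 32 * 2 = 64.
Iteration 6: 64 < 33 fails; recursion stops.
k values: 2, 4, 8, 16, 32, 64; the maximum is 64.

64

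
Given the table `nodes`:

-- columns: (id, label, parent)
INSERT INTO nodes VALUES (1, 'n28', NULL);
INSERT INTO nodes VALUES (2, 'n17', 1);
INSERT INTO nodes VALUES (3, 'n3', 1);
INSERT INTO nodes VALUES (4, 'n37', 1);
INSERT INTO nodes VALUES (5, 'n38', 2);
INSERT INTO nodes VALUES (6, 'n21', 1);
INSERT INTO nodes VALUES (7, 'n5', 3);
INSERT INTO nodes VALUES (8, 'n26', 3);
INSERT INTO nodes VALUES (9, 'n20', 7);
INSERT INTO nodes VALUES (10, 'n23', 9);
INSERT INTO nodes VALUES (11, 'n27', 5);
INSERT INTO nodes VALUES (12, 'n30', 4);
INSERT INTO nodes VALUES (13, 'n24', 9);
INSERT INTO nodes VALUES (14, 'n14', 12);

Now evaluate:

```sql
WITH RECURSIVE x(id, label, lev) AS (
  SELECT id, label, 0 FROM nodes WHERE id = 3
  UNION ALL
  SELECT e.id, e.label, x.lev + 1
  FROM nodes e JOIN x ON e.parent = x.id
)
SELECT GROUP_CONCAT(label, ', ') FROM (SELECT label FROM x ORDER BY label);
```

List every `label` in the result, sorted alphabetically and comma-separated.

Base: id=3 (n3) at lev 0.
Iteration 1: rows with parent in {3} -> n5 (id 7, lev 1), n26 (id 8, lev 1).
Iteration 2: rows with parent in {7,8} -> n20 (id 9, lev 2).
Iteration 3: rows with parent in {9} -> n23 (id 10, lev 3), n24 (id 13, lev 3).
Iteration 4: no rows with parent in {10,13}; recursion stops.

n20, n23, n24, n26, n3, n5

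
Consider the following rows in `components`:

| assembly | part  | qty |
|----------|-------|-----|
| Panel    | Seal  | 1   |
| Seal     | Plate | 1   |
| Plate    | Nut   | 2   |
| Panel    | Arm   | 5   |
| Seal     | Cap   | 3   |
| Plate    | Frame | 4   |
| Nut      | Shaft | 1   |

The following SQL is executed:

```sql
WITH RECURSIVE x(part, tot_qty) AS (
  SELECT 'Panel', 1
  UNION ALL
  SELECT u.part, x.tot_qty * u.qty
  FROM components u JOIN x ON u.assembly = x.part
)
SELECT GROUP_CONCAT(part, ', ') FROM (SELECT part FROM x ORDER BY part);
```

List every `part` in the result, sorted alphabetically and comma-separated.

Arm, Cap, Frame, Nut, Panel, Plate, Seal, Shaft

Base: (Panel, tot_qty=1).
Iteration 1: components of {Panel} -> Arm = 1*5 = 5, Seal = 1*1 = 1.
Iteration 2: components of {Arm,Seal} -> Cap = 1*3 = 3, Plate = 1*1 = 1.
Iteration 3: components of {Cap,Plate} -> Frame = 1*4 = 4, Nut = 1*2 = 2.
Iteration 4: components of {Frame,Nut} -> Shaft = 2*1 = 2.
Iteration 5: no further components; recursion stops.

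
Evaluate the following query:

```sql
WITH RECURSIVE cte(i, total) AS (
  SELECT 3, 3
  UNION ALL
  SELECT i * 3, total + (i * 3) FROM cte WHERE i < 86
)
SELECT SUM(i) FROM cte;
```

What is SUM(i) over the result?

363

Base: i=3, total=3.
Iteration 1: 3 < 86 holds -> i = 3 * 3 = 9, total = 3 + 9 = 12.
Iteration 2: 9 < 86 holds -> i = 9 * 3 = 27, total = 12 + 27 = 39.
Iteration 3: 27 < 86 holds -> i = 27 * 3 = 81, total = 39 + 81 = 120.
Iteration 4: 81 < 86 holds -> i = 81 * 3 = 243, total = 120 + 243 = 363.
Iteration 5: 243 < 86 fails; recursion stops.
SUM(i) = 3 + 9 + 27 + 81 + 243 = 363.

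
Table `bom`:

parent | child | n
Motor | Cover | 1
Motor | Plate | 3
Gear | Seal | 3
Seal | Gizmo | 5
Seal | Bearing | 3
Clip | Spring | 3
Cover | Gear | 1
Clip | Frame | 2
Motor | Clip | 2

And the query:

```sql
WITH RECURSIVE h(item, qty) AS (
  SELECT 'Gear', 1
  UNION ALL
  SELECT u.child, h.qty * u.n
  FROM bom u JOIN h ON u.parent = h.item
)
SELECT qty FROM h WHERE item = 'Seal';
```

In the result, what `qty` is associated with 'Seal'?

Base: (Gear, qty=1).
Iteration 1: components of {Gear} -> Seal = 1*3 = 3.
Iteration 2: components of {Seal} -> Bearing = 3*3 = 9, Gizmo = 3*5 = 15.
Iteration 3: no further components; recursion stops.

3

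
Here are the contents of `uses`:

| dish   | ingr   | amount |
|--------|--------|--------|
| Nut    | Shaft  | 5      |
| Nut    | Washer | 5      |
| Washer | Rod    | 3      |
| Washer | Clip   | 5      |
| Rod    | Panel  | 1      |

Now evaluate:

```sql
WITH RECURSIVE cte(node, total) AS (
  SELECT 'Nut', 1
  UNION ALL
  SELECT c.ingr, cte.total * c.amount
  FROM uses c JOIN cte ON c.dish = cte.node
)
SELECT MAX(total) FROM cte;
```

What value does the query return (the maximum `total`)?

25

Base: (Nut, total=1).
Iteration 1: components of {Nut} -> Shaft = 1*5 = 5, Washer = 1*5 = 5.
Iteration 2: components of {Shaft,Washer} -> Clip = 5*5 = 25, Rod = 5*3 = 15.
Iteration 3: components of {Clip,Rod} -> Panel = 15*1 = 15.
Iteration 4: no further components; recursion stops.
total values: 1, 5, 5, 15, 25, 15; the maximum is 25.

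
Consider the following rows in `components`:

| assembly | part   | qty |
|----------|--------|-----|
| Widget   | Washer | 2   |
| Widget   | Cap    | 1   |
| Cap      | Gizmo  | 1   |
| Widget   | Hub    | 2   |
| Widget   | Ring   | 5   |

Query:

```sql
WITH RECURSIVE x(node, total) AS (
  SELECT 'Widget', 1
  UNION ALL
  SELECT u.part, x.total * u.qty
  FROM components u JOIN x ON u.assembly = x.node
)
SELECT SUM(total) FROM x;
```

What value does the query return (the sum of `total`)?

Base: (Widget, total=1).
Iteration 1: components of {Widget} -> Cap = 1*1 = 1, Hub = 1*2 = 2, Ring = 1*5 = 5, Washer = 1*2 = 2.
Iteration 2: components of {Cap,Hub,Ring,Washer} -> Gizmo = 1*1 = 1.
Iteration 3: no further components; recursion stops.
SUM(total) = 1 + 2 + 1 + 2 + 5 + 1 = 12.

12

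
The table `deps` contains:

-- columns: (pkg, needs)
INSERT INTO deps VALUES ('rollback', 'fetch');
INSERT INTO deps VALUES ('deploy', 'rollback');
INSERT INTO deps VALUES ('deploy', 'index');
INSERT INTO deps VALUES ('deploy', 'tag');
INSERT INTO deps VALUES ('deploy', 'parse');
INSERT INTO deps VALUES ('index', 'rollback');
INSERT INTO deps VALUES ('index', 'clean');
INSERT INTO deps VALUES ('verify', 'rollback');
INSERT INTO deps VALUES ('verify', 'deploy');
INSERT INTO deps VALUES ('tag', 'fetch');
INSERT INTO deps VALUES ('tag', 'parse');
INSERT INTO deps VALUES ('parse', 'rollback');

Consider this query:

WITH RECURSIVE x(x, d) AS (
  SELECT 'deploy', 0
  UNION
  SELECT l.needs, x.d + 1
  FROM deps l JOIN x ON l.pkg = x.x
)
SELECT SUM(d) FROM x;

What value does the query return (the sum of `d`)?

22

Base: (deploy, d=0).
Iteration 1: edges from {deploy} -> (index, d=1), (parse, d=1), (rollback, d=1), (tag, d=1).
Iteration 2: edges from {index,parse,rollback,tag} -> (clean, d=2), (fetch, d=2), (parse, d=2), (rollback, d=2). [UNION drops 2 duplicate row(s)]
Iteration 3: edges from {clean,fetch,parse,rollback} -> (fetch, d=3), (rollback, d=3).
Iteration 4: edges from {fetch,rollback} -> (fetch, d=4).
Iteration 5: no outgoing edges from {fetch}; recursion stops.
SUM(d) = 0 + 1 + 1 + 1 + 1 + 2 + 2 + 2 + 2 + 3 + 3 + 4 = 22.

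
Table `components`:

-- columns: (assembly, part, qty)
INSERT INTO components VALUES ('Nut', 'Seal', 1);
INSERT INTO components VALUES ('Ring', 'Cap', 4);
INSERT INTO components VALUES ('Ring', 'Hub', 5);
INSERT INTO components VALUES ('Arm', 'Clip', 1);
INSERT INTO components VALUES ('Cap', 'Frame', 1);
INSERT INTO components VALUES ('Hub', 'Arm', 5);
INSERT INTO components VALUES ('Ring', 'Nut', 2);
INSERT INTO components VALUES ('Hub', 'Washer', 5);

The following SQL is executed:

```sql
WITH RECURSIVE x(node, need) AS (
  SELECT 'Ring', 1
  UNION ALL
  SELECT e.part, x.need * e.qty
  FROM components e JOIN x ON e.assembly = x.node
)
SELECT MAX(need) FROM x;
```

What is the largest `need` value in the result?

25

Base: (Ring, need=1).
Iteration 1: components of {Ring} -> Cap = 1*4 = 4, Hub = 1*5 = 5, Nut = 1*2 = 2.
Iteration 2: components of {Cap,Hub,Nut} -> Arm = 5*5 = 25, Frame = 4*1 = 4, Seal = 2*1 = 2, Washer = 5*5 = 25.
Iteration 3: components of {Arm,Frame,Seal,Washer} -> Clip = 25*1 = 25.
Iteration 4: no further components; recursion stops.
need values: 1, 5, 4, 2, 25, 25, 4, 2, 25; the maximum is 25.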